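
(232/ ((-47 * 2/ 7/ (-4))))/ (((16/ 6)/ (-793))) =-965874/ 47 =-20550.51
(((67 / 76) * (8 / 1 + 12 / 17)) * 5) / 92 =12395 / 29716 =0.42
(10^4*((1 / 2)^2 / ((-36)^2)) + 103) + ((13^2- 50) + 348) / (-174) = 960695 / 9396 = 102.25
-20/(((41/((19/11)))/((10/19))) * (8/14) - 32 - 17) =700/813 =0.86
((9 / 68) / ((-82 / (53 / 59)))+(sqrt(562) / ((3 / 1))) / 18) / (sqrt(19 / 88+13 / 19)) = sqrt(629090)*(-12879+164492*sqrt(562)) / 6684132420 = 0.46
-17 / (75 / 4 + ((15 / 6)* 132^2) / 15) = -68 / 11691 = -0.01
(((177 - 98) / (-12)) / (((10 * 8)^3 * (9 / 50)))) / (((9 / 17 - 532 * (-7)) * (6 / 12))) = -1343 / 35011768320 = -0.00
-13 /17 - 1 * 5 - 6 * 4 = -506 /17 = -29.76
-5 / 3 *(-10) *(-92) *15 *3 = -69000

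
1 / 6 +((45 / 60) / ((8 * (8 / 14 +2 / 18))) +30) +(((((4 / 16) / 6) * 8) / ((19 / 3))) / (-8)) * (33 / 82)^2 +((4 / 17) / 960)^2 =692779598114977 / 22861782892800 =30.30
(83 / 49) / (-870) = -83 / 42630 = -0.00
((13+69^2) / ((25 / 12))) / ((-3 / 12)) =-229152 / 25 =-9166.08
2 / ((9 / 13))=26 / 9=2.89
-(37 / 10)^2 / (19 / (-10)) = 1369 / 190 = 7.21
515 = 515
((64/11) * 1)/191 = 0.03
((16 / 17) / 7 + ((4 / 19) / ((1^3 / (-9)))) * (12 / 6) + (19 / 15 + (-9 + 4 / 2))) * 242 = -77054252 / 33915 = -2271.98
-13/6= -2.17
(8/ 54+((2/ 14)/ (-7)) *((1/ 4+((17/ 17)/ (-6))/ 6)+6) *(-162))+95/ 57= 4231/ 189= 22.39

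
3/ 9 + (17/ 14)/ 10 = 191/ 420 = 0.45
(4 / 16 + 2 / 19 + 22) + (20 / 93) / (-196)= 7741963 / 346332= 22.35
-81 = -81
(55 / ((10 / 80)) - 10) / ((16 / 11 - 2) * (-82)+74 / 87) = 205755 / 21809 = 9.43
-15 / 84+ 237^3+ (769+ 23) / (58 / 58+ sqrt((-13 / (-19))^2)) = 186375323 / 14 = 13312523.07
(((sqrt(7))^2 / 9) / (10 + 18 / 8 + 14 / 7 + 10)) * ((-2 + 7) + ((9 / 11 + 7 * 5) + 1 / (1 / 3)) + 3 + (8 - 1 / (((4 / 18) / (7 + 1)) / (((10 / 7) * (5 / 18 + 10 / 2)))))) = -66716 / 9603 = -6.95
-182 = -182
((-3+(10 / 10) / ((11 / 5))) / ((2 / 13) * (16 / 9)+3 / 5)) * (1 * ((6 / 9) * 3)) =-4680 / 803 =-5.83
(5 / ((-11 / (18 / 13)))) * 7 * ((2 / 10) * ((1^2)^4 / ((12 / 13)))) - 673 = -14827 / 22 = -673.95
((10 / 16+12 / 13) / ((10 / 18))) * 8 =1449 / 65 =22.29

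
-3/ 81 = -1/ 27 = -0.04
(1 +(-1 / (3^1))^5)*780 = 62920 / 81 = 776.79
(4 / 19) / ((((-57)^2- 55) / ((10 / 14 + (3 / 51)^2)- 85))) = -341006 / 61383889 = -0.01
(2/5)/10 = 1/25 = 0.04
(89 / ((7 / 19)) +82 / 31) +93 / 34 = 1822011 / 7378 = 246.95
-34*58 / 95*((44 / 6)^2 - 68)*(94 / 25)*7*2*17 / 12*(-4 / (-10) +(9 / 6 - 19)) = -705881344 / 1875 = -376470.05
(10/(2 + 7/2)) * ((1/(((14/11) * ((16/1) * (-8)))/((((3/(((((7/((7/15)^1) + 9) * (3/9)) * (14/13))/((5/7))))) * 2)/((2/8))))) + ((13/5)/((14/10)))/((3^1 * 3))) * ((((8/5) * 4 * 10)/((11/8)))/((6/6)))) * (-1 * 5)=-82.15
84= 84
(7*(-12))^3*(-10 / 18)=329280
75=75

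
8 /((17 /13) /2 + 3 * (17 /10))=1.39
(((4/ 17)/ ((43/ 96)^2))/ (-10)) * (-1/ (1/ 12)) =221184/ 157165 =1.41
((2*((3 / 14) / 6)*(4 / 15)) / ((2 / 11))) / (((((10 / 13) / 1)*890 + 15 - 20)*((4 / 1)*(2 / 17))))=2431 / 7421400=0.00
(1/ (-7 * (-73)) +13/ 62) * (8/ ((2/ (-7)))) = -13410/ 2263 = -5.93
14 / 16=7 / 8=0.88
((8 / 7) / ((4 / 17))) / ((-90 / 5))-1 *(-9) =550 / 63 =8.73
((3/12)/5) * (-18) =-9/10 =-0.90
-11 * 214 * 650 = -1530100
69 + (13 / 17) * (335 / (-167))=191536 / 2839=67.47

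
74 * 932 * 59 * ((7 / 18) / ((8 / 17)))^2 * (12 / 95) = 7202836879 / 20520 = 351015.44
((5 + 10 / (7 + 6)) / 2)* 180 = 6750 / 13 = 519.23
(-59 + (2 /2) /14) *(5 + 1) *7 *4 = -9900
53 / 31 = 1.71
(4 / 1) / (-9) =-4 / 9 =-0.44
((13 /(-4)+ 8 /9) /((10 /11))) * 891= -18513 /8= -2314.12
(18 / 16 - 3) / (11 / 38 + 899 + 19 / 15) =-4275 / 2053268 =-0.00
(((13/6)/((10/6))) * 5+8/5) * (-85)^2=117045/2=58522.50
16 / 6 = 8 / 3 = 2.67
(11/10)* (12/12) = 1.10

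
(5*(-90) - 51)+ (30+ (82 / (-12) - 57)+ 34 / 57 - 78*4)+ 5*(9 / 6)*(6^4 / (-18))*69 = -1448037 / 38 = -38106.24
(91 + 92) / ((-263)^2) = 183 / 69169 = 0.00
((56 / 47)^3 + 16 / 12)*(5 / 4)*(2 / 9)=2355350 / 2803221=0.84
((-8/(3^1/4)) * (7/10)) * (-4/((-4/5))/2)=-56/3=-18.67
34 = 34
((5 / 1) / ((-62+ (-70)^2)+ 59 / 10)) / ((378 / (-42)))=-50 / 435951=-0.00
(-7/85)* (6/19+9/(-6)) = 63/646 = 0.10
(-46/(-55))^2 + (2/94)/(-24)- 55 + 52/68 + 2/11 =-53.35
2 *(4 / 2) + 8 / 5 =28 / 5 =5.60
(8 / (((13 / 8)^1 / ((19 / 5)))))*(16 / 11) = 19456 / 715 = 27.21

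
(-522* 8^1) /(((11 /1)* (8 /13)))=-6786 /11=-616.91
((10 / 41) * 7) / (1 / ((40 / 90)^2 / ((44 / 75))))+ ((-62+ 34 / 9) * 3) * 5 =-10627580 / 12177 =-872.76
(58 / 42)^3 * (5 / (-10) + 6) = 268279 / 18522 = 14.48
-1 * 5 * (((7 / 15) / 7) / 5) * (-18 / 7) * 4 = 24 / 35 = 0.69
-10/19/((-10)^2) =-1/190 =-0.01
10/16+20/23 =275/184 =1.49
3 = 3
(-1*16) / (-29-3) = 1 / 2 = 0.50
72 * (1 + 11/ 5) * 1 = 1152/ 5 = 230.40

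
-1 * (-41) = 41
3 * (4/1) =12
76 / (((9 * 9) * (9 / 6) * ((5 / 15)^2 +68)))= 152 / 16551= 0.01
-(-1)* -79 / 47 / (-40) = 0.04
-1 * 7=-7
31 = 31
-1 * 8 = -8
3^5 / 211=1.15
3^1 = 3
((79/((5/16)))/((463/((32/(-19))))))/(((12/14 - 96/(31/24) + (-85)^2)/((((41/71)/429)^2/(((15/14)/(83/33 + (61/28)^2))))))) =-9899479144768/6269458737561126738345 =-0.00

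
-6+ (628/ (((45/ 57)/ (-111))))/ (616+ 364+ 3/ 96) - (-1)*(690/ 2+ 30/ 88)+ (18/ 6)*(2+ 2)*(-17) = 28378573/ 627220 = 45.25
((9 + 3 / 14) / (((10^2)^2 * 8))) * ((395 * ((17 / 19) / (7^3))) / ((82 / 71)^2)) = 873338127 / 9815748992000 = 0.00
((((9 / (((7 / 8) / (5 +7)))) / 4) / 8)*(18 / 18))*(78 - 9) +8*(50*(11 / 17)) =62471 / 119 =524.97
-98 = -98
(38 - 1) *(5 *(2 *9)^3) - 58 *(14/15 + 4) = 1078633.87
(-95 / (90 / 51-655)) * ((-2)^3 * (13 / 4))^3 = -5677048 / 2221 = -2556.08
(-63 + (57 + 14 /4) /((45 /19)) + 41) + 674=677.54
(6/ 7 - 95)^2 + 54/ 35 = 2171783/ 245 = 8864.42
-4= -4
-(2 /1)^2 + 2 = -2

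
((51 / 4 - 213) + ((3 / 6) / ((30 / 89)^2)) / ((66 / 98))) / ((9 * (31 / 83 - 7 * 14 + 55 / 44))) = 955057843 / 4276399050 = 0.22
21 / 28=3 / 4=0.75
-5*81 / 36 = -45 / 4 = -11.25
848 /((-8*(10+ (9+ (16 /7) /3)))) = -2226 /415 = -5.36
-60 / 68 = -15 / 17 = -0.88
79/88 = 0.90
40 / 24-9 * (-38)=1031 / 3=343.67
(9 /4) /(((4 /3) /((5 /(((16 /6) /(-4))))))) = -405 /32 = -12.66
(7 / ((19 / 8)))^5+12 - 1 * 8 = 560636172 / 2476099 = 226.42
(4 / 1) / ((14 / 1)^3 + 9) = 4 / 2753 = 0.00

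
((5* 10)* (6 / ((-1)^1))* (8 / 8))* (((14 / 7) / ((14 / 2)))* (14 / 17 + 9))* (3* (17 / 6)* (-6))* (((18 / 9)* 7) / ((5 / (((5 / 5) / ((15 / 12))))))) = 96192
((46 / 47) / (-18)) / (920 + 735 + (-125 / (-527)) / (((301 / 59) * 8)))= -0.00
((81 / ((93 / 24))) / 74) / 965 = 324 / 1106855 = 0.00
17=17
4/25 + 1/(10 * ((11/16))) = 84/275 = 0.31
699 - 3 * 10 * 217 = -5811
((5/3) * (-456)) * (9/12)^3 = -2565/8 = -320.62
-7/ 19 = -0.37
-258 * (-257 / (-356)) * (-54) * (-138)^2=17046874764 / 89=191537918.70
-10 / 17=-0.59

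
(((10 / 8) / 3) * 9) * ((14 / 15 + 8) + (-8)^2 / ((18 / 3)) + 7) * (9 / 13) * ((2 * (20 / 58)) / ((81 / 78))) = 45.86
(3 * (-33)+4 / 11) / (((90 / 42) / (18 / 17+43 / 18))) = -1602545 / 10098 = -158.70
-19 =-19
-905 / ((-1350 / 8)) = 724 / 135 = 5.36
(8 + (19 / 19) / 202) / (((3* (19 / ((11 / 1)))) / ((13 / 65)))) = 5929 / 19190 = 0.31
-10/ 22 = -5/ 11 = -0.45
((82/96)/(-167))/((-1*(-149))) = -41/1194384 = -0.00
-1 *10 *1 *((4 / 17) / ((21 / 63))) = -120 / 17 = -7.06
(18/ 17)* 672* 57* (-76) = -52399872/ 17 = -3082345.41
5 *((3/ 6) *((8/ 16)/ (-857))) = -5/ 3428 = -0.00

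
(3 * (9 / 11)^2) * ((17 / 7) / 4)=4131 / 3388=1.22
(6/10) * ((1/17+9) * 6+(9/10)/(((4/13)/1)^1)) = 116847/3400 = 34.37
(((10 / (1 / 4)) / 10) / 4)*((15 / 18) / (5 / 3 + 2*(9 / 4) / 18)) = 10 / 23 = 0.43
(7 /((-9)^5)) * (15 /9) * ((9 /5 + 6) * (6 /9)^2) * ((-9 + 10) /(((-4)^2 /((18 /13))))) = -7 /118098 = -0.00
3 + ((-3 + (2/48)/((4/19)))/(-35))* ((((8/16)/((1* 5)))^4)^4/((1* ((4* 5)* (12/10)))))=3.00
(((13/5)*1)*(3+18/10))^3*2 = 60742656/15625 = 3887.53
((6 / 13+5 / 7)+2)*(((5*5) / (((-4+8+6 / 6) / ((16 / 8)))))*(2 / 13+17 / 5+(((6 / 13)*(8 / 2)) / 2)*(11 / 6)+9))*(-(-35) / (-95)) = -535228 / 3211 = -166.69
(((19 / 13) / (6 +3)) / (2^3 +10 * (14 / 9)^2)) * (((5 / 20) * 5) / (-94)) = -855 / 12747904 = -0.00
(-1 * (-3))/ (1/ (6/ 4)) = 9/ 2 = 4.50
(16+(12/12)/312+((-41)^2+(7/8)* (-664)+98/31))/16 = 10824559/154752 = 69.95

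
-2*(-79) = 158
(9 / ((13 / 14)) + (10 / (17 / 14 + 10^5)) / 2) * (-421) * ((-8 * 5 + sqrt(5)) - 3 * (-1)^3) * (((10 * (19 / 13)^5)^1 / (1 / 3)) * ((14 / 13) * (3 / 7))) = 1224701992715339411280 / 87848990524789 - 33100053857171335440 * sqrt(5) / 87848990524789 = 13098477.46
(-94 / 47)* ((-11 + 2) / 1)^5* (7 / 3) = 275562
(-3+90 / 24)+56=227 / 4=56.75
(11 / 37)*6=66 / 37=1.78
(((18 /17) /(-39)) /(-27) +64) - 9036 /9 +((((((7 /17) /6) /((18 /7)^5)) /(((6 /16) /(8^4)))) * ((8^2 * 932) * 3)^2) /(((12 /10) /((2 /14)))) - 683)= 25416116433.62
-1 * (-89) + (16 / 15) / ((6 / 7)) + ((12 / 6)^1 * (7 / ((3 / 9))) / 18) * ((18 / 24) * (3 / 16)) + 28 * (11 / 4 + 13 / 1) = 1530929 / 2880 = 531.57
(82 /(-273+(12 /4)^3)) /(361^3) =-1 /141137643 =-0.00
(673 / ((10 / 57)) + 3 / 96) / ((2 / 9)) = 5524029 / 320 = 17262.59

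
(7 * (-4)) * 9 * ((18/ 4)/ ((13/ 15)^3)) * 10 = -38272500/ 2197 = -17420.35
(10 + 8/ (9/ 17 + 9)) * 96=28096/ 27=1040.59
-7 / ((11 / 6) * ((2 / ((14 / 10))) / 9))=-1323 / 55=-24.05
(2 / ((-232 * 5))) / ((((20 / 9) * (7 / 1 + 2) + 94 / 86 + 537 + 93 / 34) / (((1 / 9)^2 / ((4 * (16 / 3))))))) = -0.00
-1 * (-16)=16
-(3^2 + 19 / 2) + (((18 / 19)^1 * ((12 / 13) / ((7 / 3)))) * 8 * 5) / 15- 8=-88181 / 3458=-25.50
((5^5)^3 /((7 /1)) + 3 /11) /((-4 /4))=-335693359396 /77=-4359654018.13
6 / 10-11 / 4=-43 / 20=-2.15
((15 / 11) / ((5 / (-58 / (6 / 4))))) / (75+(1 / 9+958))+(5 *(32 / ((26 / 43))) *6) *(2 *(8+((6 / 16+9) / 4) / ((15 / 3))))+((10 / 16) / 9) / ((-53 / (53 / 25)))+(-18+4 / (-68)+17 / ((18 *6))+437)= 333349558750033 / 12205856520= 27310.62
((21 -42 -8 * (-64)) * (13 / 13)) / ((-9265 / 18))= -8838 / 9265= -0.95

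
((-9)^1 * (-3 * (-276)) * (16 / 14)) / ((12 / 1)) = -709.71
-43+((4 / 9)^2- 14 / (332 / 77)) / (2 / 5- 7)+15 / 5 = -17543705 / 443718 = -39.54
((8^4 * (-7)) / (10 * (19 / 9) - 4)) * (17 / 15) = -104448 / 55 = -1899.05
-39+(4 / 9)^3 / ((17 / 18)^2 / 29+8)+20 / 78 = -341950069 / 8828469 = -38.73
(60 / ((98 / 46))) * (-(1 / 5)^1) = -276 / 49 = -5.63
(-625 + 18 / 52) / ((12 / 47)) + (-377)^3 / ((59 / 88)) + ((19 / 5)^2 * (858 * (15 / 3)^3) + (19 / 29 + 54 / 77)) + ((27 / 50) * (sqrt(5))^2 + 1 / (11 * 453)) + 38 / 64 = -3243029323799608773 / 41379097760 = -78373611.30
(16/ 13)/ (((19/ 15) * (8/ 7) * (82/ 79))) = 8295/ 10127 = 0.82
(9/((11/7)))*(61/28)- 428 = -18283/44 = -415.52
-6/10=-3/5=-0.60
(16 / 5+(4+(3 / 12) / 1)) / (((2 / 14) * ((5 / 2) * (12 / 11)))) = 11473 / 600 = 19.12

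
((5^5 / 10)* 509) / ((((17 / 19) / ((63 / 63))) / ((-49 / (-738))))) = 296174375 / 25092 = 11803.54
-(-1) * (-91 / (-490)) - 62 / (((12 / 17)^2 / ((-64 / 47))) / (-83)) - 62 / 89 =-37062220889 / 2635290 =-14063.81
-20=-20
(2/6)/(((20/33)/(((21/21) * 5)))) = 2.75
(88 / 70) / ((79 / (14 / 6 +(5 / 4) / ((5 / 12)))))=704 / 8295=0.08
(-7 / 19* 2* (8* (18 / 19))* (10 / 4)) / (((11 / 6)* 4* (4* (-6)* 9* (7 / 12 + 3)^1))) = 420 / 170753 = 0.00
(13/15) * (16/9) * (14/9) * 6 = 5824/405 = 14.38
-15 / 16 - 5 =-95 / 16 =-5.94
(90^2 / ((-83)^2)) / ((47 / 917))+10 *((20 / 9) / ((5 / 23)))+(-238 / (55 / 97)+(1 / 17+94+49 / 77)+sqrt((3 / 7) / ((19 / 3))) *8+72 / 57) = -10282403229766 / 51768044955+24 *sqrt(133) / 133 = -196.54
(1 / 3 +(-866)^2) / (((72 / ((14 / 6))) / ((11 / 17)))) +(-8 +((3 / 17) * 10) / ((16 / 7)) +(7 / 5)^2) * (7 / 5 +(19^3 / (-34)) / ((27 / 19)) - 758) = 957885961717 / 46818000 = 20459.78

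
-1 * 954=-954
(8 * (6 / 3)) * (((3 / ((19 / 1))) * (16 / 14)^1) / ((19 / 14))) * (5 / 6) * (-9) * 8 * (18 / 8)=-103680 / 361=-287.20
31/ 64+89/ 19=6285/ 1216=5.17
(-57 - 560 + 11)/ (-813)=202/ 271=0.75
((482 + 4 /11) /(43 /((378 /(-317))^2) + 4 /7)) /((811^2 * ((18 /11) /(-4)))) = -168476112 /2895731803675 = -0.00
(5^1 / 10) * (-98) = -49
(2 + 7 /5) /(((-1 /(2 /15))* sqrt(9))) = -34 /225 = -0.15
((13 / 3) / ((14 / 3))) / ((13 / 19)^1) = 19 / 14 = 1.36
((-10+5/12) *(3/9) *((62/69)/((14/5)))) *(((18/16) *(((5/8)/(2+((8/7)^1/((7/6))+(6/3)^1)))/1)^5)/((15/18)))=-19546278390625/453439186389696512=-0.00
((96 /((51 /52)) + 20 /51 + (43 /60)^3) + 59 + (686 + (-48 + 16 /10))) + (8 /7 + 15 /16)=20545797233 /25704000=799.32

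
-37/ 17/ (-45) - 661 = -505628/ 765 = -660.95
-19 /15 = -1.27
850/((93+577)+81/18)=1700/1349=1.26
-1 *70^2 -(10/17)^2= -1416200/289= -4900.35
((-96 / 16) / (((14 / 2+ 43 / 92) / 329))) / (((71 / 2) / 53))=-6416816 / 16259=-394.66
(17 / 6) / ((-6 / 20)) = -85 / 9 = -9.44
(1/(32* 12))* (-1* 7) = -7/384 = -0.02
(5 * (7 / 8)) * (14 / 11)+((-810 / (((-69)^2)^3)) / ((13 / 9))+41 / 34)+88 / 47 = 584985872379401 / 67656546277892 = 8.65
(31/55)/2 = 31/110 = 0.28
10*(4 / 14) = 20 / 7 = 2.86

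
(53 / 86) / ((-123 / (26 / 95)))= -689 / 502455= -0.00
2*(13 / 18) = 13 / 9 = 1.44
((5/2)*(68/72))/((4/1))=85/144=0.59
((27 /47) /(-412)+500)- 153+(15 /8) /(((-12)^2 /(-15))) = 214895967 /619648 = 346.80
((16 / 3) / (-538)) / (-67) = 8 / 54069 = 0.00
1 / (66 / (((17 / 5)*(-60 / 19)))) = -34 / 209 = -0.16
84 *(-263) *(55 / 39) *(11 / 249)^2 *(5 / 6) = -122518550 / 2418039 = -50.67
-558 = -558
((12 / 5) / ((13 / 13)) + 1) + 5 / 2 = 59 / 10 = 5.90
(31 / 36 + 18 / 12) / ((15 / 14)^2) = 833 / 405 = 2.06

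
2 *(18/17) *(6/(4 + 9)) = 216/221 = 0.98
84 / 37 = 2.27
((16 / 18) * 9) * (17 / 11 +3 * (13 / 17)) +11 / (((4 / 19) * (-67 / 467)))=-16712369 / 50116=-333.47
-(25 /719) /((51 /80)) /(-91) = 2000 /3336879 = 0.00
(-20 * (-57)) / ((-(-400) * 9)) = 19 / 60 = 0.32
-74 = -74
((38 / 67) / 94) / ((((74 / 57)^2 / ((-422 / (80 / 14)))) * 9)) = -10130743 / 344878480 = -0.03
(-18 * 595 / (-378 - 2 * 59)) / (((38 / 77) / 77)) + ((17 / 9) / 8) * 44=286629299 / 84816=3379.42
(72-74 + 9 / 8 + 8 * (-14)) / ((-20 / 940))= 42441 / 8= 5305.12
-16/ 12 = -4/ 3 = -1.33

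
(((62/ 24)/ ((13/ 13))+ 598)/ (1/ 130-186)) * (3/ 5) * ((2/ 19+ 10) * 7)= -62960352/ 459401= -137.05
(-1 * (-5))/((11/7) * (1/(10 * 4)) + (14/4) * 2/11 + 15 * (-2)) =-15400/90319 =-0.17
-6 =-6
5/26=0.19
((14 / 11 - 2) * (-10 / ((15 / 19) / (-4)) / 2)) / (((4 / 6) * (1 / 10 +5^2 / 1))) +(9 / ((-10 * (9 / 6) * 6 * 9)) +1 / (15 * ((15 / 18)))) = -1282409 / 1242450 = -1.03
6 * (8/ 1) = 48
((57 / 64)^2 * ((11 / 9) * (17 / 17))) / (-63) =-3971 / 258048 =-0.02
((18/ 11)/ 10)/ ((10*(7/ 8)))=36/ 1925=0.02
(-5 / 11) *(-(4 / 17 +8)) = 700 / 187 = 3.74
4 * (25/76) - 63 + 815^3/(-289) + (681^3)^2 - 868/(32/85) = 4381512975604727214009/43928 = 99743056264904553.22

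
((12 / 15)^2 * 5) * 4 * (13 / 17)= 832 / 85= 9.79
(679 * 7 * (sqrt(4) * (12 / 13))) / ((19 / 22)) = 2509584 / 247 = 10160.26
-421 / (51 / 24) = -3368 / 17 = -198.12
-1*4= -4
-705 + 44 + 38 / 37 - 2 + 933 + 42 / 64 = 321673 / 1184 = 271.68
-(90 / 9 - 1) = -9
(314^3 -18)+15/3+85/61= 1888507076/61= 30959132.39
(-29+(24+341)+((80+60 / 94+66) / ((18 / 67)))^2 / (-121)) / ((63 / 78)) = -1196830973000 / 454658589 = -2632.37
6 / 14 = 3 / 7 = 0.43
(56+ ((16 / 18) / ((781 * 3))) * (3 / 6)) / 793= 1180876 / 16721991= 0.07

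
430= 430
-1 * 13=-13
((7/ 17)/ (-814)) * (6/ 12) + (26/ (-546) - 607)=-352813795/ 581196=-607.05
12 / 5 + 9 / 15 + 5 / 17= 56 / 17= 3.29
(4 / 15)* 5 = 4 / 3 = 1.33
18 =18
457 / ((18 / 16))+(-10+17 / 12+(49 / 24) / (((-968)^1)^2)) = 26826997267 / 67465728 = 397.64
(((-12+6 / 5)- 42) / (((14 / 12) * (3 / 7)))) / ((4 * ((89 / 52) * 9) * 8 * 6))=-0.04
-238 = -238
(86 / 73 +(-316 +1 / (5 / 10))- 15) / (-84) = 7977 / 2044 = 3.90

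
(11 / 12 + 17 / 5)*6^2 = 777 / 5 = 155.40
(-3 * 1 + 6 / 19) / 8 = -51 / 152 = -0.34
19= 19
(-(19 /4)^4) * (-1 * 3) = 390963 /256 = 1527.20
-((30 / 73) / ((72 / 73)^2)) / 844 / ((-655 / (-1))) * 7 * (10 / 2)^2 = -12775 / 95527296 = -0.00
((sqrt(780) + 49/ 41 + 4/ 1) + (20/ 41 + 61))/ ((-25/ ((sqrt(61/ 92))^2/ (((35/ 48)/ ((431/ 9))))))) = -287518376/ 2475375-210328 * sqrt(195)/ 60375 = -164.80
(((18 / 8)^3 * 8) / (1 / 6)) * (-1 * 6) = -6561 / 2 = -3280.50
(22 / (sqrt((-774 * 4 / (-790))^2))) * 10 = 21725 / 387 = 56.14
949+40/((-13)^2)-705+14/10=207563/845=245.64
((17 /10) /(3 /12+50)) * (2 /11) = 68 /11055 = 0.01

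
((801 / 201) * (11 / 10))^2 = 19.22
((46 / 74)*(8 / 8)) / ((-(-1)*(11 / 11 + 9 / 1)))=0.06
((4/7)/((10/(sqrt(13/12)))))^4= 169/13505625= 0.00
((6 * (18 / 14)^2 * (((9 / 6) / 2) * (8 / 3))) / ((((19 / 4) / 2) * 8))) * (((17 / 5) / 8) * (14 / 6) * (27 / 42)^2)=111537 / 260680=0.43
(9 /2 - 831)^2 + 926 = 2736113 /4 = 684028.25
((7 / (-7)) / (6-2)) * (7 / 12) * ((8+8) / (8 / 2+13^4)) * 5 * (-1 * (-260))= -1820 / 17139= -0.11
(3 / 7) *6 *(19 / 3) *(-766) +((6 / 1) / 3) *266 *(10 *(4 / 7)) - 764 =-71392 / 7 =-10198.86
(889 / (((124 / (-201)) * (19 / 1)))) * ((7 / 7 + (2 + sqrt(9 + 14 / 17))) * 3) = -536067 * sqrt(2839) / 40052 - 1608201 / 2356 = -1395.74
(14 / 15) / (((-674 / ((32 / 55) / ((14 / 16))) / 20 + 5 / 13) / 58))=-1.08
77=77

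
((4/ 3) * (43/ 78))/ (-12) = -0.06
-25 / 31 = -0.81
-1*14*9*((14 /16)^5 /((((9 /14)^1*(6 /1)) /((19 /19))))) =-823543 /49152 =-16.76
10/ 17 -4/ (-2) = 44/ 17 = 2.59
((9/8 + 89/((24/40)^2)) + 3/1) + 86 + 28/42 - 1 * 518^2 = -19294991/72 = -267985.99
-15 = -15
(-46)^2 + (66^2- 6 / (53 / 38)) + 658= 377662 / 53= 7125.70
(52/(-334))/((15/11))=-0.11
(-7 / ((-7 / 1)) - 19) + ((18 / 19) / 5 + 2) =-1502 / 95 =-15.81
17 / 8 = 2.12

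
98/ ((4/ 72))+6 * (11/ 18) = 5303/ 3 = 1767.67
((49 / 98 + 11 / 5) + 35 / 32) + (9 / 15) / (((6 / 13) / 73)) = 15791 / 160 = 98.69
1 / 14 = 0.07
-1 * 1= -1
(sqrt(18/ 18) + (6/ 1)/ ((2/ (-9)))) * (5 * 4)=-520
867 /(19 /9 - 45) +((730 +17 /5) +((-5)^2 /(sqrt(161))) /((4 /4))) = 25*sqrt(161) /161 +1376447 /1930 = 715.16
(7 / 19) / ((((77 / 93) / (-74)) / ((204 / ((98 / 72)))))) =-50541408 / 10241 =-4935.20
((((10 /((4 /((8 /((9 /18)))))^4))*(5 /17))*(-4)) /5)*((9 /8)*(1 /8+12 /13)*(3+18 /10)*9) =-6780672 /221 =-30681.77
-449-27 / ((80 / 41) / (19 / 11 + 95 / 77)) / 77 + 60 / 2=-49748119 / 118580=-419.53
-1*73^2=-5329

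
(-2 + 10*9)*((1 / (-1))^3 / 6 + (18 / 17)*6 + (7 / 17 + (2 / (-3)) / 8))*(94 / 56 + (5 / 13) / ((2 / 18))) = 9117383 / 3094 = 2946.79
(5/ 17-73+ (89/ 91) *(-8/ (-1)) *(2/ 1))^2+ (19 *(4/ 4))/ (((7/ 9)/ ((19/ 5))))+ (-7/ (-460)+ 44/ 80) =921696328194/ 275219035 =3348.96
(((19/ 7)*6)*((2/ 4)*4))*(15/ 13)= 3420/ 91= 37.58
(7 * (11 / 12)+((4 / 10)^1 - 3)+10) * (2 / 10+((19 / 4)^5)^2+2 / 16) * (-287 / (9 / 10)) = -7293608791679501543 / 283115520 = -25761953253.85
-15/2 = -7.50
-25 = -25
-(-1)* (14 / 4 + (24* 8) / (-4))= -44.50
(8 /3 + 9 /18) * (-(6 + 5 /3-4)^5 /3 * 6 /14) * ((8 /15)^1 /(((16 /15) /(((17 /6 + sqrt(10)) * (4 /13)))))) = -3059969 * sqrt(10) /66339-52019473 /398034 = -276.56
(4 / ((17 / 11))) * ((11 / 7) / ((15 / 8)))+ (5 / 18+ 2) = 47627 / 10710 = 4.45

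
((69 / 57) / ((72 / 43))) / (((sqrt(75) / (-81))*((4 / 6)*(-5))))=8901*sqrt(3) / 7600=2.03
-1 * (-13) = 13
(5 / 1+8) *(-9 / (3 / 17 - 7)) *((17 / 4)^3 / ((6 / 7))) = 22801233 / 14848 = 1535.64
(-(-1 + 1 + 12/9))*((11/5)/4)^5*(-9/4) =483153/3200000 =0.15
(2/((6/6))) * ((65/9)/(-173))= -130/1557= -0.08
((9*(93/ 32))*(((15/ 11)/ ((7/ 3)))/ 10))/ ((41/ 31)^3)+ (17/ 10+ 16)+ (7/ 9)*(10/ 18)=2585054398543/ 137555288640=18.79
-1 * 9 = -9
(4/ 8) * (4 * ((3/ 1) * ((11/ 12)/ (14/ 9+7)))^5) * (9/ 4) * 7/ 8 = 531441/ 39337984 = 0.01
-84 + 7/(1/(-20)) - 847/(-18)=-3185/18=-176.94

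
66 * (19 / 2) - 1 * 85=542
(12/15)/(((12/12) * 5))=4/25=0.16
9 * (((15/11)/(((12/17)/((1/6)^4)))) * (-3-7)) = -425/3168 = -0.13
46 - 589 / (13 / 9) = -4703 / 13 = -361.77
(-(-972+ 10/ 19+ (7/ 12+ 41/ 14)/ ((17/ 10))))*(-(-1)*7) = 13150987/ 1938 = 6785.86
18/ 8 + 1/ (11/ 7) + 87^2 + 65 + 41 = 337827/ 44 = 7677.89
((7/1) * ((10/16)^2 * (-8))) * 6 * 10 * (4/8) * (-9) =23625/4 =5906.25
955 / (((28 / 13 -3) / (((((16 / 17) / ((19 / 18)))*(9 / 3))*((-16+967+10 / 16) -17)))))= -10025311140 / 3553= -2821646.82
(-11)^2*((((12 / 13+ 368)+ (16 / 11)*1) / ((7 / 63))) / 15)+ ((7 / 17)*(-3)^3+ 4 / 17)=29700779 / 1105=26878.53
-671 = -671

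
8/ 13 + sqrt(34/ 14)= 8/ 13 + sqrt(119)/ 7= 2.17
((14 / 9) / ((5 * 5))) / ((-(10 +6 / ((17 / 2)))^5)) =-1419857 / 3209308174800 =-0.00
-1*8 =-8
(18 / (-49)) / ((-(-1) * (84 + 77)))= -18 / 7889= -0.00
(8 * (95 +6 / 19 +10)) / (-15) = -56.17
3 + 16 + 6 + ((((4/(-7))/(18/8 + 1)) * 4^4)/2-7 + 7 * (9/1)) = 5323/91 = 58.49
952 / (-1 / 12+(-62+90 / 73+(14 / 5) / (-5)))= -2978400 / 192127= -15.50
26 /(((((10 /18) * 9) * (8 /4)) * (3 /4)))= 52 /15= 3.47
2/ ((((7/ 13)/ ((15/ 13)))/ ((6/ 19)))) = 180/ 133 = 1.35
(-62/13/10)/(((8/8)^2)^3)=-31/65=-0.48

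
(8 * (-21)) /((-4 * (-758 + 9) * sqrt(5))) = -6 * sqrt(5) /535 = -0.03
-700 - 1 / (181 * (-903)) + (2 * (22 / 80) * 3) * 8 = -561263257 / 817215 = -686.80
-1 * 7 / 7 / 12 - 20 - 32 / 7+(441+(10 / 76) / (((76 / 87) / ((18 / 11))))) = 69479999 / 166782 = 416.59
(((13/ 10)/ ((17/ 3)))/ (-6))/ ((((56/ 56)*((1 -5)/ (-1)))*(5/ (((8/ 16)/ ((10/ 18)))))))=-0.00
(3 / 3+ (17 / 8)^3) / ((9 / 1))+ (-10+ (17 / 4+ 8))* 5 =57265 / 4608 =12.43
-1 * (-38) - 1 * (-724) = 762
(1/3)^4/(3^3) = 1/2187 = 0.00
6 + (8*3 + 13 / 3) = 103 / 3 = 34.33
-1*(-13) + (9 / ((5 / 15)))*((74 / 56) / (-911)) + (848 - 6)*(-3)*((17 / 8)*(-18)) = 2464900811 / 25508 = 96632.46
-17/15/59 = -17/885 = -0.02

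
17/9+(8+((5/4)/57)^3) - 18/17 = 1779171853/201489984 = 8.83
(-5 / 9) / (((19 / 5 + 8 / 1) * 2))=-0.02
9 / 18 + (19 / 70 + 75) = 2652 / 35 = 75.77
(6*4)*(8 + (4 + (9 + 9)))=720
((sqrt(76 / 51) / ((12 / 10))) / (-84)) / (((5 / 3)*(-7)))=sqrt(969) / 29988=0.00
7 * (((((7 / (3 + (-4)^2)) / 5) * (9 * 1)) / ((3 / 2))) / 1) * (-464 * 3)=-409248 / 95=-4307.87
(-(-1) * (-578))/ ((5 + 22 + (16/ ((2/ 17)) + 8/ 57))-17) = -969/ 245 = -3.96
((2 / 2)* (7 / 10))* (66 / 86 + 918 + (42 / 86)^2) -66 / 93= 184164367 / 286595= 642.59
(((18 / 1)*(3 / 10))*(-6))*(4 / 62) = -324 / 155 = -2.09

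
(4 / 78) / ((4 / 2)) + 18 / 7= 709 / 273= 2.60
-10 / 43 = -0.23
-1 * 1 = -1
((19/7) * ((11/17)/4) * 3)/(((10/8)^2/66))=165528/2975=55.64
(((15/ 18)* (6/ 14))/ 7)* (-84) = -30/ 7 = -4.29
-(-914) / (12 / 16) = 3656 / 3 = 1218.67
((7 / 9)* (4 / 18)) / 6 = 7 / 243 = 0.03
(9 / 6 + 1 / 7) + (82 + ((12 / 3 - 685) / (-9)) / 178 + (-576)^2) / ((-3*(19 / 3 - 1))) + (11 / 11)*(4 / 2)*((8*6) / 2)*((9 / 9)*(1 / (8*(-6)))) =-1240448345 / 59808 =-20740.51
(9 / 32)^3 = 729 / 32768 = 0.02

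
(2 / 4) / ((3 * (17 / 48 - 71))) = -8 / 3391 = -0.00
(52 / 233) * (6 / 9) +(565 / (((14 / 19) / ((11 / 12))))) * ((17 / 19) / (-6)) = -24582671 / 234864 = -104.67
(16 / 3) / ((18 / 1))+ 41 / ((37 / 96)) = 106568 / 999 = 106.67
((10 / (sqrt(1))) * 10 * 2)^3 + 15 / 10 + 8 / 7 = 112000037 / 14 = 8000002.64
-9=-9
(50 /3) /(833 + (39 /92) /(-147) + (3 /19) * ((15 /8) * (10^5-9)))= 8565200 /15641217909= 0.00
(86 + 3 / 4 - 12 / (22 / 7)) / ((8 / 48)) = 10947 / 22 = 497.59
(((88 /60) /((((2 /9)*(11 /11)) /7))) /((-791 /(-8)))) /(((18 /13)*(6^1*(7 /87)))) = 8294 /11865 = 0.70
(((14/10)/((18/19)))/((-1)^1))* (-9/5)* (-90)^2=21546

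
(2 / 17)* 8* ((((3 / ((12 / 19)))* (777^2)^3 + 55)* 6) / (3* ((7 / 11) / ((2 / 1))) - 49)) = -2207565693324605069808 / 17969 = -122854120614647730.53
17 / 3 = 5.67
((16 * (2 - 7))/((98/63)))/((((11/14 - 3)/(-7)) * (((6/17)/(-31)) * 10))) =1428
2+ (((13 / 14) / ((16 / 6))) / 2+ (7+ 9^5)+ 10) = 13231271 / 224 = 59068.17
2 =2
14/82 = 7/41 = 0.17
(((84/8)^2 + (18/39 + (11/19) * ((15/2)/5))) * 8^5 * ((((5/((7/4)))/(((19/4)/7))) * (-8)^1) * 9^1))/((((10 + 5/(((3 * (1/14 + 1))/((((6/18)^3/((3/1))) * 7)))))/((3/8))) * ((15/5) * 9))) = -13167114485760/8667971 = -1519053.82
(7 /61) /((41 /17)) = 119 /2501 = 0.05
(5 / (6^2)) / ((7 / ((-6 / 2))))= -5 / 84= -0.06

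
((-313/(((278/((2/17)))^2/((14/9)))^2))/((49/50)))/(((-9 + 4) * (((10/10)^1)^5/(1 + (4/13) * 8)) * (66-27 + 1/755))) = 23631500/53707762573972650351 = 0.00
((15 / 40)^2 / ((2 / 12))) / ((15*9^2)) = 1 / 1440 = 0.00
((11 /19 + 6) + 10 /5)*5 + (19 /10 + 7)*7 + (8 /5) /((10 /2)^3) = 2498679 /23750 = 105.21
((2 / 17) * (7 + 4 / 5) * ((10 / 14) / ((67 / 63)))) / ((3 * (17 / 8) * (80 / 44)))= 5148 / 96815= 0.05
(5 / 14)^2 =25 / 196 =0.13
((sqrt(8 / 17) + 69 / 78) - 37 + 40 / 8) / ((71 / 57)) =-46113 / 1846 + 114 * sqrt(34) / 1207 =-24.43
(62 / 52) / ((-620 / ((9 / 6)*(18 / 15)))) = -9 / 2600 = -0.00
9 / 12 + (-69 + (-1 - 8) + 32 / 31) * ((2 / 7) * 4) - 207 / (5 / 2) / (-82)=-15339029 / 177940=-86.20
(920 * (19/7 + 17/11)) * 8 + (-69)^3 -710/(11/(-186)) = -1996063/7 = -285151.86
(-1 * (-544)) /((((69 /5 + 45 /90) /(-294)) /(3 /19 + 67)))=-185525760 /247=-751116.44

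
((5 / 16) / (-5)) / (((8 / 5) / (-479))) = 2395 / 128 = 18.71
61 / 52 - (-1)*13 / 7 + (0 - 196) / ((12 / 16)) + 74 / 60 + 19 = -433287 / 1820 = -238.07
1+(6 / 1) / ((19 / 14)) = 103 / 19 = 5.42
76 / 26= 38 / 13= 2.92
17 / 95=0.18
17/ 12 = 1.42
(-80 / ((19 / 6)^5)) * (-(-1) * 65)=-40435200 / 2476099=-16.33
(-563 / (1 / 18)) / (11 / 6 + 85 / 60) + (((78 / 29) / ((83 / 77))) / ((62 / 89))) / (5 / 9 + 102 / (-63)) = -202872097377 / 64991407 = -3121.52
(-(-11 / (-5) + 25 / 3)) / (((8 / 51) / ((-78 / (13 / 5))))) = 4029 / 2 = 2014.50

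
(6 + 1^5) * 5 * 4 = 140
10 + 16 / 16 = 11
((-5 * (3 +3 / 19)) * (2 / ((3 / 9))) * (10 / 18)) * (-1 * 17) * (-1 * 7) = -119000 / 19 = -6263.16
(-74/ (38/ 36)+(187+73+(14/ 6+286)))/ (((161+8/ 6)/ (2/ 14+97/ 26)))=19217595/ 1684046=11.41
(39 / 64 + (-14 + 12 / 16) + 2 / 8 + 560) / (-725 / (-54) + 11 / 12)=38.18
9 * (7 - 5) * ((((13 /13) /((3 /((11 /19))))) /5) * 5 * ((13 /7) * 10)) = 8580 /133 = 64.51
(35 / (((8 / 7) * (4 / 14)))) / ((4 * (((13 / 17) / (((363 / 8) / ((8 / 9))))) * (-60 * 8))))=-6349959 / 1703936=-3.73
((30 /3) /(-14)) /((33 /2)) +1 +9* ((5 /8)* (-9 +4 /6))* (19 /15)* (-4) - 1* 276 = -17345 /462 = -37.54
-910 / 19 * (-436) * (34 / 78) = 518840 / 57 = 9102.46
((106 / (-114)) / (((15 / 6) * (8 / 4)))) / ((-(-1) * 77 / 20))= -212 / 4389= -0.05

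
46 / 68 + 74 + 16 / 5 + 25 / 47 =626483 / 7990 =78.41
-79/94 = -0.84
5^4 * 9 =5625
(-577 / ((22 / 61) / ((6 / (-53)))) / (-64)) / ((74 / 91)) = -3.48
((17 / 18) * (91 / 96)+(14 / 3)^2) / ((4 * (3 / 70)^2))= 3086.05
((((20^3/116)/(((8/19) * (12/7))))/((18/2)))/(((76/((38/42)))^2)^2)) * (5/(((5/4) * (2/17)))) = 40375/5569046784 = 0.00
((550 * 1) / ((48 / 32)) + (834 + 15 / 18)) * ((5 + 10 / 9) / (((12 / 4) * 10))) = 979 / 4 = 244.75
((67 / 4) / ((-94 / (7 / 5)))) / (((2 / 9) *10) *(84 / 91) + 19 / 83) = -1518153 / 13876280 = -0.11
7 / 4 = 1.75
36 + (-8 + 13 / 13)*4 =8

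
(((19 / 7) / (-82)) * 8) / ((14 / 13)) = -0.25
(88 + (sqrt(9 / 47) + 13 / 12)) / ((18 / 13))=13 * sqrt(47) / 282 + 13897 / 216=64.65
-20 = -20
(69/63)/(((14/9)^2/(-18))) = -5589/686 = -8.15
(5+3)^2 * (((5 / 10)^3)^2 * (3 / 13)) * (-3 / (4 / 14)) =-63 / 26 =-2.42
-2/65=-0.03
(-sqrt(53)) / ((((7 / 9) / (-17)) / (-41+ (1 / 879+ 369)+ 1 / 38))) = 558795423*sqrt(53) / 77938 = 52196.52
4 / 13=0.31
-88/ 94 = -44/ 47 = -0.94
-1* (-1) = 1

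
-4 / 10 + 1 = 0.60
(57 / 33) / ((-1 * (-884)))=19 / 9724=0.00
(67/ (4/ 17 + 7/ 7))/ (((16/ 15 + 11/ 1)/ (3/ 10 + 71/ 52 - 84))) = -24382573/ 65884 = -370.08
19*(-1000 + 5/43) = -816905/43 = -18997.79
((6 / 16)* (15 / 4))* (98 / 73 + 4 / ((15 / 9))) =5.26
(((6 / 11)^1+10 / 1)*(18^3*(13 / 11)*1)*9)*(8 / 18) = 35178624 / 121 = 290732.43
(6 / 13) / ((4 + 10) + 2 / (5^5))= 3125 / 94796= 0.03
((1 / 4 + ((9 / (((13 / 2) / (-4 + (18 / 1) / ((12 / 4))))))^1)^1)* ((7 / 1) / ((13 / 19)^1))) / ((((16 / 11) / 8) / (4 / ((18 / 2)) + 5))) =924.96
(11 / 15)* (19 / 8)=209 / 120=1.74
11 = 11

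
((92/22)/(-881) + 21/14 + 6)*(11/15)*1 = 145273/26430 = 5.50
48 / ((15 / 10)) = 32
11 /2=5.50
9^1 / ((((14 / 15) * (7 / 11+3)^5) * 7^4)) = 4348377 / 688414720000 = 0.00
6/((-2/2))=-6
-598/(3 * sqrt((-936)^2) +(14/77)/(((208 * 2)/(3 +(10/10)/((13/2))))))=-0.21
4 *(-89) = -356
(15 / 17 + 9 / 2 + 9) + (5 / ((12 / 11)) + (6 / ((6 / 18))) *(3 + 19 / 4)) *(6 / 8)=33305 / 272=122.44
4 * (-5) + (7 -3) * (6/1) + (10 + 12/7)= 110/7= 15.71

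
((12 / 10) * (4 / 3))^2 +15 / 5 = 139 / 25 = 5.56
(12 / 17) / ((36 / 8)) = 8 / 51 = 0.16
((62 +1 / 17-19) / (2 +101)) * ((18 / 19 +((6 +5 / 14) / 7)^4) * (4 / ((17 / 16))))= 8351725501776 / 3260415795973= 2.56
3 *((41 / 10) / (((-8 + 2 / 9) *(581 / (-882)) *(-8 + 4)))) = -9963 / 16600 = -0.60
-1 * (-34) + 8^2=98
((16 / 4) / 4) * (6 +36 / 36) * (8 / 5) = 56 / 5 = 11.20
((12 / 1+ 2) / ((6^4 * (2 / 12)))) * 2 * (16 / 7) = 8 / 27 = 0.30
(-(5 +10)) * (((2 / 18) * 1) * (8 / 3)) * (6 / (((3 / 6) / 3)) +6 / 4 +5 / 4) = -1550 / 9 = -172.22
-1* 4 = -4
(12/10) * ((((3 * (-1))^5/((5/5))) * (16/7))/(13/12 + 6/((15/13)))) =-279936/2639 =-106.08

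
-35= -35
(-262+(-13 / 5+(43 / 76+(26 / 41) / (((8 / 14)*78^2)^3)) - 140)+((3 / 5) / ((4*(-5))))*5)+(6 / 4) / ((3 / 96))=-153810634358977163 / 431828895873024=-356.18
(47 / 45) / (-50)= -47 / 2250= -0.02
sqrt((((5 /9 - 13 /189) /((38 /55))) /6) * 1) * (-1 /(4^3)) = -sqrt(168245) /76608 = -0.01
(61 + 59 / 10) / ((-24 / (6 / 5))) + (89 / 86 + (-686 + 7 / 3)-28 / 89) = -686.29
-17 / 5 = -3.40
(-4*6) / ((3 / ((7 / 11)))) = -56 / 11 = -5.09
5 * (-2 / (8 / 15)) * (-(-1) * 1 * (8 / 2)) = -75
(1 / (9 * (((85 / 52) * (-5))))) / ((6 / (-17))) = 26 / 675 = 0.04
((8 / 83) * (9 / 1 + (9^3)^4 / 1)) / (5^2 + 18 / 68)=76820833925280 / 71297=1077476386.46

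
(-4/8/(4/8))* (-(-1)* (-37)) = 37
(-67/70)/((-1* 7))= 67/490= 0.14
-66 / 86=-33 / 43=-0.77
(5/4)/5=1/4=0.25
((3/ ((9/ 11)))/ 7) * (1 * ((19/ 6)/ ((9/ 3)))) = 209/ 378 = 0.55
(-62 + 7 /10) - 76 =-1373 /10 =-137.30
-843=-843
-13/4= -3.25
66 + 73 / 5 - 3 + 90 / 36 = 801 / 10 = 80.10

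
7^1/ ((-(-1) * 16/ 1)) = 0.44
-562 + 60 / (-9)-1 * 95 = -663.67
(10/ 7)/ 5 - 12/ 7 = -10/ 7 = -1.43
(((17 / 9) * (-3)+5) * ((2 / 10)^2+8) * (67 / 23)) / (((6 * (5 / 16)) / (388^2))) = -10812672256 / 8625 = -1253643.16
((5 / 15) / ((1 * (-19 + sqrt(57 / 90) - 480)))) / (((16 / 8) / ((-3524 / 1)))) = 1762 * sqrt(570) / 22410033 + 8792380 / 7470011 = 1.18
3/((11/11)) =3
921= 921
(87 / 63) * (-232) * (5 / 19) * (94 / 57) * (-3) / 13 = 3162160 / 98553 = 32.09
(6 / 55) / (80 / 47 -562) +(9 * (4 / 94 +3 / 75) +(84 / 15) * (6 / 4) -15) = -332267123 / 56727825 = -5.86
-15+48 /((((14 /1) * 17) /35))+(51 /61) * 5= -3900 /1037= -3.76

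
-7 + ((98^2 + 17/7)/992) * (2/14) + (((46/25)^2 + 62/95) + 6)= 2552262407/577220000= 4.42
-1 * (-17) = 17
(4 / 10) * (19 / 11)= 38 / 55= 0.69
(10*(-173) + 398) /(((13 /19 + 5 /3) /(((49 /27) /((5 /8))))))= -551152 /335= -1645.23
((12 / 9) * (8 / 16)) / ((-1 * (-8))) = 0.08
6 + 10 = 16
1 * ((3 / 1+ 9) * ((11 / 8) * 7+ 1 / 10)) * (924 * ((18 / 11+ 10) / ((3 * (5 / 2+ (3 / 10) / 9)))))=3136896 / 19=165099.79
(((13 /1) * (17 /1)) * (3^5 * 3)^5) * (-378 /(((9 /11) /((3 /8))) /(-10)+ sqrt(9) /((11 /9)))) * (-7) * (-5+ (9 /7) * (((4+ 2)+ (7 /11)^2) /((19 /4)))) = -1506839976331643932892550 /8569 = -175847820787915034763.98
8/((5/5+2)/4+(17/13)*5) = 416/379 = 1.10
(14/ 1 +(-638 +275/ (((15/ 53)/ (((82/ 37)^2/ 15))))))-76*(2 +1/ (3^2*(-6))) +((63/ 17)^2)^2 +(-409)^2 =515600876951816/ 3087186723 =167013.18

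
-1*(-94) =94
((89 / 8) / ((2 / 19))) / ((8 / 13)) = 21983 / 128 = 171.74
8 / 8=1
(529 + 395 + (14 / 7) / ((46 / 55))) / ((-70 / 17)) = -362219 / 1610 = -224.98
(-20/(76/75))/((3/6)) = -750/19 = -39.47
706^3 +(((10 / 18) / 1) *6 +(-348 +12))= 1055686450 / 3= 351895483.33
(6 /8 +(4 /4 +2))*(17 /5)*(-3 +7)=51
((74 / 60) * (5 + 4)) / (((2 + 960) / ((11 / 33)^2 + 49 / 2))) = 443 / 1560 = 0.28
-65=-65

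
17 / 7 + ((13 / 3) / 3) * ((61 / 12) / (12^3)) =3178159 / 1306368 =2.43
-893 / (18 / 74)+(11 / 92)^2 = -279657935 / 76176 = -3671.21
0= 0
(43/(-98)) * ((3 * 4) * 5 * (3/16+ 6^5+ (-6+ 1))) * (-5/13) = 78687.85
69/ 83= 0.83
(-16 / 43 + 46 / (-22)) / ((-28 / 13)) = 15145 / 13244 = 1.14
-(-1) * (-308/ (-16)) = 77/ 4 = 19.25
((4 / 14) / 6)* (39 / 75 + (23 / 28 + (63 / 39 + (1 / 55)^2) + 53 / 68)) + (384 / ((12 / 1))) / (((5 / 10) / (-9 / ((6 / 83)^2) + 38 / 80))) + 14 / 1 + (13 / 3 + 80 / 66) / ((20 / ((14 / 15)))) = -3609218731486 / 32757725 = -110179.16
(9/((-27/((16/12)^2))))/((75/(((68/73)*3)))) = -1088/49275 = -0.02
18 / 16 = 1.12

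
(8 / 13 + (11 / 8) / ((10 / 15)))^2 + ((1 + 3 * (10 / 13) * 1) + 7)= 756201 / 43264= 17.48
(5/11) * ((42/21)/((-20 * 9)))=-1/198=-0.01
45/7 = 6.43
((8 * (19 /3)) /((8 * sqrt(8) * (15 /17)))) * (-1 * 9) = -323 * sqrt(2) /20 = -22.84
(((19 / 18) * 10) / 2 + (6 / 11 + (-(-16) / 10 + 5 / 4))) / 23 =17173 / 45540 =0.38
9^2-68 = 13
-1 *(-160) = 160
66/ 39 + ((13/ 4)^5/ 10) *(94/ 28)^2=10706575961/ 26091520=410.35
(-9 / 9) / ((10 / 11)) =-11 / 10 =-1.10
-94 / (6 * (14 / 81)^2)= -524.43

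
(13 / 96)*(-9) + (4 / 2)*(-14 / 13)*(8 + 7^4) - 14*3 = -5231.83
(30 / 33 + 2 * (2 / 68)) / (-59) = -181 / 11033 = -0.02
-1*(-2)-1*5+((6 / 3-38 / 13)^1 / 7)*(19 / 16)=-1149 / 364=-3.16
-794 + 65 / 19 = -790.58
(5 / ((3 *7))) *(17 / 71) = 85 / 1491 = 0.06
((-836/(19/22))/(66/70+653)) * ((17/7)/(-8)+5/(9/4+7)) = -297055/846856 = -0.35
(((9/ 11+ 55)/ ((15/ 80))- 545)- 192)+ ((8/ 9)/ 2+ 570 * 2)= 69413/ 99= 701.14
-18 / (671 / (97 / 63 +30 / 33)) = -0.07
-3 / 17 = -0.18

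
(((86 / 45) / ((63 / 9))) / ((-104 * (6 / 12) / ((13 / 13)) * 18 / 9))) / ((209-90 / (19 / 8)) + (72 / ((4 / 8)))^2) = -817 / 6506709300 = -0.00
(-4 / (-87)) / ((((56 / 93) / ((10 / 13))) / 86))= 13330 / 2639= 5.05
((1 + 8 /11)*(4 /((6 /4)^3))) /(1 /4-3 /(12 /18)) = -0.48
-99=-99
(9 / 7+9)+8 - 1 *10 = 58 / 7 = 8.29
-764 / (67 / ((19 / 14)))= -7258 / 469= -15.48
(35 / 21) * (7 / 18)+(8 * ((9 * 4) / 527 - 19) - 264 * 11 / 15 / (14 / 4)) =-205301353 / 996030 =-206.12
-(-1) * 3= 3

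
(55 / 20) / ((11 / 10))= 2.50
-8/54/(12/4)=-4/81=-0.05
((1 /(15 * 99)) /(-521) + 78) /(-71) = -60347429 /54931635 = -1.10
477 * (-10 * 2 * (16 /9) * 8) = -135680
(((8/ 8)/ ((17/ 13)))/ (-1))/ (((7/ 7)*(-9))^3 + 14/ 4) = 26/ 24667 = 0.00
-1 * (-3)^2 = -9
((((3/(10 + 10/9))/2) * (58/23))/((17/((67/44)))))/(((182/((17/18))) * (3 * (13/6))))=5829/239439200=0.00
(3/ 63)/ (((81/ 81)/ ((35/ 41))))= 5/ 123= 0.04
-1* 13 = -13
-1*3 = -3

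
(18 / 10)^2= 81 / 25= 3.24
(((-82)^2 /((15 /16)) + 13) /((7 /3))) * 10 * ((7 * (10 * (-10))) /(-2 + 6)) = -5388950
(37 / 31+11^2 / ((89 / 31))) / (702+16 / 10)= 298935 / 4853081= 0.06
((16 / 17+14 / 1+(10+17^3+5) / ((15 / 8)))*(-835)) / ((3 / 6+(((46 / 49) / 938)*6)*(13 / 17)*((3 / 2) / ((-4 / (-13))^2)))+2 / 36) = -124164694986528 / 35347171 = -3512719.45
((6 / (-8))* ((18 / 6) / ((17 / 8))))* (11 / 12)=-33 / 34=-0.97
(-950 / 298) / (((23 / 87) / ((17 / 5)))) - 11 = -178202 / 3427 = -52.00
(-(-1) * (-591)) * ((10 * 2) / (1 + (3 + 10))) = -5910 / 7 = -844.29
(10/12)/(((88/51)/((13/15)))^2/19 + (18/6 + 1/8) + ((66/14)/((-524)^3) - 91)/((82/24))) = -23949360613261720/669639094172731881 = -0.04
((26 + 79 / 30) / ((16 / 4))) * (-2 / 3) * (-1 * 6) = 859 / 30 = 28.63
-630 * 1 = -630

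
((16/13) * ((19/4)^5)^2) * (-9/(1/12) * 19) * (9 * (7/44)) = -198149930385870519/9371648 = -21143552381.17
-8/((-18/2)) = 8/9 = 0.89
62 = 62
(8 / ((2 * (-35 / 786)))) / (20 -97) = 3144 / 2695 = 1.17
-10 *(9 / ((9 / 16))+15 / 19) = -167.89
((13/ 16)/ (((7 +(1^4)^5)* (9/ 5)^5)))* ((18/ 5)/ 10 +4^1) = 177125/ 7558272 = 0.02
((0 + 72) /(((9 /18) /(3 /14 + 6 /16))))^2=7200.73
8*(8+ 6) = 112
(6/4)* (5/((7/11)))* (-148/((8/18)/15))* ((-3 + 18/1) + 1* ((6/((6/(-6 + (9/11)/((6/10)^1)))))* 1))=-4270725/7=-610103.57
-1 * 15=-15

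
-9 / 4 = -2.25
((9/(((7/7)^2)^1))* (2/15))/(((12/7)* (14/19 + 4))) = 133/900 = 0.15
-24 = -24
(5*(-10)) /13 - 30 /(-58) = -1255 /377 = -3.33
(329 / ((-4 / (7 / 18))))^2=5303809 / 5184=1023.11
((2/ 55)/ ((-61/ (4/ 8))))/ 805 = -0.00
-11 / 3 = -3.67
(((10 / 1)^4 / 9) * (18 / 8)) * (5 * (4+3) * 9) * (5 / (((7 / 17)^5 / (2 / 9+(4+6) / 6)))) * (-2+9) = 1508598062500 / 343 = 4398245080.17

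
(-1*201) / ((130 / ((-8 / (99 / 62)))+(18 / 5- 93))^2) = -103019200 / 6819288987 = -0.02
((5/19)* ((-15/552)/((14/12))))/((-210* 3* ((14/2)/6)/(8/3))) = 10/449673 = 0.00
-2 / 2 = -1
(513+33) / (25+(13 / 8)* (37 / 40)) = 58240 / 2827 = 20.60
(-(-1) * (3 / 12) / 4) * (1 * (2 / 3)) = 1 / 24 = 0.04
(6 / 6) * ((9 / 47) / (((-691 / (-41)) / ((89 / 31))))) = 32841 / 1006787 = 0.03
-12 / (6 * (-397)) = 2 / 397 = 0.01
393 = 393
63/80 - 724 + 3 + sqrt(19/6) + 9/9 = -57537/80 + sqrt(114)/6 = -717.43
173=173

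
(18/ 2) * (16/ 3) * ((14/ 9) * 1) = 224/ 3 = 74.67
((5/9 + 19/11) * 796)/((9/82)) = 14751472/891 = 16556.09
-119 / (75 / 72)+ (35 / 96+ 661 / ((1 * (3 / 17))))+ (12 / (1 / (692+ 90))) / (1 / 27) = 205599833 / 800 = 256999.79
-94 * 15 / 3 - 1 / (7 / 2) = -3292 / 7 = -470.29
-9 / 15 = -3 / 5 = -0.60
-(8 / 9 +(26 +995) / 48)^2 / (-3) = 10182481 / 62208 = 163.68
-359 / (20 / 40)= -718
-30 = -30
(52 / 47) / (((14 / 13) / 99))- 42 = 59.71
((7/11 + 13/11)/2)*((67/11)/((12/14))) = 6.46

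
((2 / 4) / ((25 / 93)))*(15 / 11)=279 / 110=2.54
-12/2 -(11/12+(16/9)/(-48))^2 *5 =-9.87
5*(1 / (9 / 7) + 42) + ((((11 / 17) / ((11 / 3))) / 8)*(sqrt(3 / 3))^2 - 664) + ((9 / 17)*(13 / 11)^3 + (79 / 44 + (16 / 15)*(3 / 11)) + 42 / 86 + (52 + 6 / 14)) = -966553012321 / 2451861720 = -394.21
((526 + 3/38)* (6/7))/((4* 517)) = 59973/275044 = 0.22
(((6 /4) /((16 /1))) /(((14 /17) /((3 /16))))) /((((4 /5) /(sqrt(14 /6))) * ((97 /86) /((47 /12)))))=171785 * sqrt(21) /5562368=0.14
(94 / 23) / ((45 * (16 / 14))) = 329 / 4140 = 0.08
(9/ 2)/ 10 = 9/ 20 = 0.45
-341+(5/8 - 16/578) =-787011/2312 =-340.40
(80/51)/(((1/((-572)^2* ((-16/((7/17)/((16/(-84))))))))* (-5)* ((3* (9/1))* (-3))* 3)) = 335036416/107163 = 3126.42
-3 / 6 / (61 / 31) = -31 / 122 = -0.25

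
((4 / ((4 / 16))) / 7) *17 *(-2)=-544 / 7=-77.71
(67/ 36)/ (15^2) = 67/ 8100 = 0.01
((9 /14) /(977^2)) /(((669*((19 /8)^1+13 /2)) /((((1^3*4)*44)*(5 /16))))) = 0.00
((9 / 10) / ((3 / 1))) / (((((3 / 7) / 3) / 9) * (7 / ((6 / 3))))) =27 / 5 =5.40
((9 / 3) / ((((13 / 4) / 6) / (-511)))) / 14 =-202.15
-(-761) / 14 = 761 / 14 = 54.36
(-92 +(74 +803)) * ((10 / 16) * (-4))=-3925 / 2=-1962.50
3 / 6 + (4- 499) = -989 / 2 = -494.50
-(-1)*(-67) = -67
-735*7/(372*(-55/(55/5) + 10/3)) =1029/124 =8.30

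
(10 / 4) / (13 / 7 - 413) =-35 / 5756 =-0.01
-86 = -86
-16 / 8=-2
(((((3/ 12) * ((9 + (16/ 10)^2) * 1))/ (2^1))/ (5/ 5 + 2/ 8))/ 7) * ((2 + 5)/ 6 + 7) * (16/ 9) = 8092/ 3375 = 2.40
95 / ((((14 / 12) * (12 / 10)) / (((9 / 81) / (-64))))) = -475 / 4032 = -0.12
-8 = -8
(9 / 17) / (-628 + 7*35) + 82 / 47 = 533479 / 306017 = 1.74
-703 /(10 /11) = -7733 /10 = -773.30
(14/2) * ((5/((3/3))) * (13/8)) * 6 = 1365/4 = 341.25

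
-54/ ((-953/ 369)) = 19926/ 953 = 20.91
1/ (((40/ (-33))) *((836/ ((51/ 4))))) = -153/ 12160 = -0.01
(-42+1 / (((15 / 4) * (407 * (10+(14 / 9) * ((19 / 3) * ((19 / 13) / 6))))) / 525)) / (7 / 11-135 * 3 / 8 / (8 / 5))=1.35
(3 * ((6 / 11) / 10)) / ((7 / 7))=9 / 55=0.16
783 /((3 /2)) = 522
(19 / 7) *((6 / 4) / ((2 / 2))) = 57 / 14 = 4.07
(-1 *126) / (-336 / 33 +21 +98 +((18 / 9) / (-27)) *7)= -5346 / 4595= -1.16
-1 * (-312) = 312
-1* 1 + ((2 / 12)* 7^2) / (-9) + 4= 113 / 54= 2.09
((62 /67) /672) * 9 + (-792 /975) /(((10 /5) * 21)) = -16943 /2438800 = -0.01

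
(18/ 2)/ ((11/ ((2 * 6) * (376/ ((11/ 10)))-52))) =400932/ 121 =3313.49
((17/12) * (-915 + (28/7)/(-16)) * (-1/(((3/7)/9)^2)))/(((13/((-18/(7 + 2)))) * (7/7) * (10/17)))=-155530263/1040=-149548.33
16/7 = 2.29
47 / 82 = 0.57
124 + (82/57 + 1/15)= 11923/95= 125.51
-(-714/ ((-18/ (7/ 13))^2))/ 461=5831/ 4207086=0.00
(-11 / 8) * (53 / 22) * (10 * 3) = -795 / 8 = -99.38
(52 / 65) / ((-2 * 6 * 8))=-1 / 120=-0.01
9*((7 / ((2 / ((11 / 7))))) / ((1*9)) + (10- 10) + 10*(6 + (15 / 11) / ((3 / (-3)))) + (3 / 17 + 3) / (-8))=313561 / 748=419.20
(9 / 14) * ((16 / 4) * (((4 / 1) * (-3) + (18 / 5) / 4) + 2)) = -117 / 5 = -23.40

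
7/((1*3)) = 7/3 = 2.33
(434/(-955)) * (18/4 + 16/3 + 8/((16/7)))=-3472/573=-6.06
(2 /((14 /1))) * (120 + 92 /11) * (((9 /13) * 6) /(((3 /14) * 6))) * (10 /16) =5295 /143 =37.03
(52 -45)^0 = 1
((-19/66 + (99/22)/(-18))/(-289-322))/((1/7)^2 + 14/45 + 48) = 735/40352884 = 0.00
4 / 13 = 0.31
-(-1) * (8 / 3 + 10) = 38 / 3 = 12.67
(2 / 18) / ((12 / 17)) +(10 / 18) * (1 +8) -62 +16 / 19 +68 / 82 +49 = -519197 / 84132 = -6.17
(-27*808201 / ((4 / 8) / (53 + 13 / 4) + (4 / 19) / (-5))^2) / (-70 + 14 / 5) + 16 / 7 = 664667033190109 / 2258368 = 294312987.60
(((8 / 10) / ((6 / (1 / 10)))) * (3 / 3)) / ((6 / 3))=1 / 150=0.01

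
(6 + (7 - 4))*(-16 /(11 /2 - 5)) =-288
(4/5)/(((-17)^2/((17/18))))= 2/765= 0.00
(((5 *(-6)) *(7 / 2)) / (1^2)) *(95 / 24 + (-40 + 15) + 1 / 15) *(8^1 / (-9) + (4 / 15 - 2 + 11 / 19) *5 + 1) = -12467.25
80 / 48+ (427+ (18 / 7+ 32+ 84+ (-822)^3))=-11663645716 / 21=-555411700.76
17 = 17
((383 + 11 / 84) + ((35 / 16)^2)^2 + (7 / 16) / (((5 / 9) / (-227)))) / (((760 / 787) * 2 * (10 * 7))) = 1.68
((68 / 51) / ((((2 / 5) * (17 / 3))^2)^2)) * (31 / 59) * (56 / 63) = 116250 / 4927739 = 0.02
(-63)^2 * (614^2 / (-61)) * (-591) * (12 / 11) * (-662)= -7024971352656096 / 671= -10469405890694.63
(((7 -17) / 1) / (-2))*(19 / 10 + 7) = 89 / 2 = 44.50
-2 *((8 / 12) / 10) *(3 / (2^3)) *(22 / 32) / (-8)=0.00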